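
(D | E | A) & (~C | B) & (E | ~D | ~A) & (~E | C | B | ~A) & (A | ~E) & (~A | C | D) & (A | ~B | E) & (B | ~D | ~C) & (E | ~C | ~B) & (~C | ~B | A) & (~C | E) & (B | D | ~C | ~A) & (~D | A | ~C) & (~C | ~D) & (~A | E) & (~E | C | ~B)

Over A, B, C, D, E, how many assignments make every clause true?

2

There are 2^5 = 32 truth assignments over (A, B, C, D, E).
Split on C. With C = 1, the clauses containing C are satisfied and ~C drops from the rest; 1 of the 2^4 = 16 assignments to the other variables satisfy what remains.
With C = 0, by the same count on the reduced clause set, 1 assignment works.
Total: 1 + 1 = 2.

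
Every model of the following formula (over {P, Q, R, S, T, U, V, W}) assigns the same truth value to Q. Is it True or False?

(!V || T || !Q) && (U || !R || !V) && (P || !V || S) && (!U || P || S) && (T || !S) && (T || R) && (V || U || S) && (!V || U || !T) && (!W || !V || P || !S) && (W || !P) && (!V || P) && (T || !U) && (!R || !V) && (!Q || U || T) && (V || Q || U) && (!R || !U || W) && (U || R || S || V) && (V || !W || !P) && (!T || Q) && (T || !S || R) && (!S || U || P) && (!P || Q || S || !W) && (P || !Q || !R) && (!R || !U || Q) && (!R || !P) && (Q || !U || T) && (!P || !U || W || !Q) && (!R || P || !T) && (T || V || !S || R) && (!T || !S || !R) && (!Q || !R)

True

Suppose Q = false.
The clause (!T) is unit, so T = false.
The clause (!S) is unit, so S = false.
The clause (R) is unit, so R = true.
The clause (!U) is unit, so U = false.
The clause (!V) is unit, so V = false.
But (V) is also a unit clause — contradiction.
So every satisfying assignment has Q = True.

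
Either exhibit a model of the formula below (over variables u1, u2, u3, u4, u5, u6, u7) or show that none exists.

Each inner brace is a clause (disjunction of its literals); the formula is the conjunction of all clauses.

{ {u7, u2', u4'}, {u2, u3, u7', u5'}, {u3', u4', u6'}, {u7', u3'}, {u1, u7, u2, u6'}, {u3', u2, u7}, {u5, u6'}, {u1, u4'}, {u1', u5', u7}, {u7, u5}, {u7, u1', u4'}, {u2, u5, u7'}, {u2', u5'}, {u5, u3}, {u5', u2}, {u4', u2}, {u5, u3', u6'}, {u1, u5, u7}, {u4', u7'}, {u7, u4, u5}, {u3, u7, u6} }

Case u7 = 0:
(u5) alone gives u5 = 1.
(u1') alone gives u1 = 0.
(u4') alone gives u4 = 0.
(u2') alone gives u2 = 0.
But (u2) is also a unit clause — contradiction.
So u7 must be the other value — set u7 = 1.
(u3') alone gives u3 = 0.
(u5) alone gives u5 = 1.
(u2) alone gives u2 = 1.
But (u2') is also a unit clause — contradiction.
Neither u7 = 1 nor u7 = 0 works.

UNSATISFIABLE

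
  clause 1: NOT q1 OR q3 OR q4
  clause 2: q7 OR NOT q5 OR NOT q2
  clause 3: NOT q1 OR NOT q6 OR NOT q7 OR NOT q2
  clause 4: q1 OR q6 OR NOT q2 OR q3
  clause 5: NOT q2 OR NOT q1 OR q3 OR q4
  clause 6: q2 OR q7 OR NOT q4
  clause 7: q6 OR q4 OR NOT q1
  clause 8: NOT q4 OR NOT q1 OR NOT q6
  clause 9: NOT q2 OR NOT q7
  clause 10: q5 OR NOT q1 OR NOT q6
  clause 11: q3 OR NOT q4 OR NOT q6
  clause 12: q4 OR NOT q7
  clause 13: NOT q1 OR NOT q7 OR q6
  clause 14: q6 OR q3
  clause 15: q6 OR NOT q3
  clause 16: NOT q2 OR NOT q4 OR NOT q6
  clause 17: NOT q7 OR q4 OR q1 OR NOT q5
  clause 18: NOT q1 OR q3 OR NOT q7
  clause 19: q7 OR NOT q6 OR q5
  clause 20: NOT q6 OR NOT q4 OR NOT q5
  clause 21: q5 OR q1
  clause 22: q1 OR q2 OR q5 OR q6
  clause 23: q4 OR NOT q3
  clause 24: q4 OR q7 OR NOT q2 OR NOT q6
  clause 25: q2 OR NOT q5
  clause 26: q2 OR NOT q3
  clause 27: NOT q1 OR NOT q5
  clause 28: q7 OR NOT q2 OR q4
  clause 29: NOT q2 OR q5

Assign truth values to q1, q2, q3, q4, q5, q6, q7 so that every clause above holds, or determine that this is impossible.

Branch on q2: set q2 = false.
(NOT q5) alone gives q5 = false.
(q1) alone gives q1 = true.
(NOT q6) alone gives q6 = false.
(q4) alone gives q4 = true.
(q7) alone gives q7 = true.
Now (NOT q7) is unsatisfied and unit — conflict.
Undo q2 and try q2 = true.
(NOT q7) alone gives q7 = false.
(NOT q5) alone gives q5 = false.
Now (q5) is unsatisfied and unit — conflict.
Both values of q2 lead to a conflict.

UNSATISFIABLE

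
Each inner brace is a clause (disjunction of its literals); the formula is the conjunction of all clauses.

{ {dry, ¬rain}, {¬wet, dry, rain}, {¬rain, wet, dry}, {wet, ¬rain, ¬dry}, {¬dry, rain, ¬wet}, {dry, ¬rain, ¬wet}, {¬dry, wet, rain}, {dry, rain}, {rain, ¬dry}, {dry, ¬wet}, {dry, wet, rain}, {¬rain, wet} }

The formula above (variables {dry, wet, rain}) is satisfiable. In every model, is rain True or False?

True

Suppose rain = False.
From the singleton clause (dry), dry = True.
That conflicts with the unit clause (¬dry).
So every satisfying assignment has rain = True.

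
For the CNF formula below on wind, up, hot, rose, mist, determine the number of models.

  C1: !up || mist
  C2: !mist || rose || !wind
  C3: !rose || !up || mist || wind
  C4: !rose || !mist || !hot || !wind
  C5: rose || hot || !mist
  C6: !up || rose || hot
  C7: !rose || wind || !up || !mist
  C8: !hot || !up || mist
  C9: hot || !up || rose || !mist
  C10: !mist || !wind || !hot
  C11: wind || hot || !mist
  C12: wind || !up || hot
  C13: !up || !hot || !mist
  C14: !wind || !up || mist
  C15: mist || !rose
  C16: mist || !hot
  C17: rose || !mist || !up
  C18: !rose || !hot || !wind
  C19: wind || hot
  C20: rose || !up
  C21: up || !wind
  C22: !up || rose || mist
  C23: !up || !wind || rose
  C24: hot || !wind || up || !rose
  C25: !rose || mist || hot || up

There are 2^5 = 32 truth assignments over (wind, up, hot, rose, mist).
Split on mist. With mist = true, the clauses containing mist are satisfied and !mist drops from the rest; 3 of the 2^4 = 16 assignments to the other variables satisfy what remains.
With mist = false, by the same count on the reduced clause set, 0 assignments work.
Total: 3 + 0 = 3.

3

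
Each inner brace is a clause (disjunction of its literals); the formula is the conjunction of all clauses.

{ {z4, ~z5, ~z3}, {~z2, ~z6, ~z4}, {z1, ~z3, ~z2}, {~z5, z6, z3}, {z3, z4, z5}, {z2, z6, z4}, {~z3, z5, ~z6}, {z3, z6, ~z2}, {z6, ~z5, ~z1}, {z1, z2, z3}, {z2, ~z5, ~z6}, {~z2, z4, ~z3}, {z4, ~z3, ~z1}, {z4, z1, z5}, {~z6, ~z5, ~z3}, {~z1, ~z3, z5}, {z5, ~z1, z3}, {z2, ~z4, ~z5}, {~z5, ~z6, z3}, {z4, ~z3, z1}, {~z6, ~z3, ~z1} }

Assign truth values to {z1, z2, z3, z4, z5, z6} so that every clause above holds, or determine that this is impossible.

Try z4 = 1.
Try z2 = 0.
Unit clause (~z5) forces z5 = 0.
Try z3 = 1.
Unit clause (~z6) forces z6 = 0.
Unit clause (~z1) forces z1 = 0.
All clauses are satisfied.

z1: 0, z2: 0, z3: 1, z4: 1, z5: 0, z6: 0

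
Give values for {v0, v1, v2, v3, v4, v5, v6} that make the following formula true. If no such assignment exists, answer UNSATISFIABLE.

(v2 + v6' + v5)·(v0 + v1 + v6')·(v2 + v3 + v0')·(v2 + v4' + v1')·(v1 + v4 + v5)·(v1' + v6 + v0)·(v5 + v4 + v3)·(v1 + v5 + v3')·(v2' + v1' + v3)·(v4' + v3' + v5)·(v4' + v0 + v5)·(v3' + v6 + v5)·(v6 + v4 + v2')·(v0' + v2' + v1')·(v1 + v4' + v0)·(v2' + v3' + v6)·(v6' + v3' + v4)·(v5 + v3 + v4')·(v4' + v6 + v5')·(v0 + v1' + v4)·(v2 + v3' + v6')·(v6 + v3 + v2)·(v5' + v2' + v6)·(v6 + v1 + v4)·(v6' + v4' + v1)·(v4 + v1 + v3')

Try v2 = 1.
Try v1 = 0.
Try v0 = 1.
Try v4 = 0.
(v5) alone gives v5 = 1.
(v6) alone gives v6 = 1.
(v3') alone gives v3 = 0.
Every clause now holds.

v0 ↦ 1; v1 ↦ 0; v2 ↦ 1; v3 ↦ 0; v4 ↦ 0; v5 ↦ 1; v6 ↦ 1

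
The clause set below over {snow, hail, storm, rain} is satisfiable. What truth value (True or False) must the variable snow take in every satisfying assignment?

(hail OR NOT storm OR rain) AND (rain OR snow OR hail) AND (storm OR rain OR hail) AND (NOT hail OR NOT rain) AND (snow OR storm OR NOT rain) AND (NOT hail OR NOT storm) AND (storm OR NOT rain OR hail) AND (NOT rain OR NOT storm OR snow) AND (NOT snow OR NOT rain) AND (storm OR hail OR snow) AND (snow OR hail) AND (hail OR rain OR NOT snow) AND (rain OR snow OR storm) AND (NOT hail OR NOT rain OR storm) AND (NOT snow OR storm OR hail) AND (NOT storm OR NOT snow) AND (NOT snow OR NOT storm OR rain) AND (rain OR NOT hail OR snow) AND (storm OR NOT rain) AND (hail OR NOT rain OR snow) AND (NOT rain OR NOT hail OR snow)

True

Suppose snow = false.
The clause (hail) is unit, so hail = true.
The clause (NOT rain) is unit, so rain = false.
But (rain) is also a unit clause — contradiction.
So every satisfying assignment has snow = True.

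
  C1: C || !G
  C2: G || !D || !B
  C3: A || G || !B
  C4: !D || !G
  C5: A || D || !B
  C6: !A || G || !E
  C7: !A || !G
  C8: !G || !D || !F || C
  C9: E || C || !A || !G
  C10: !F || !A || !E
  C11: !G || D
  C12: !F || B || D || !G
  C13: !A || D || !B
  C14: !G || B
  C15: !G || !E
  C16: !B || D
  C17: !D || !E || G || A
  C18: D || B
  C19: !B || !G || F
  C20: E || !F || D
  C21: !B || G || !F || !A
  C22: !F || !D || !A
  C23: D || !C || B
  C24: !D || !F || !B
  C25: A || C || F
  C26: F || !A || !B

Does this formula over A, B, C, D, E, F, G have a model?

Try C = true.
Try D = true.
The clause (!G) is unit, so G = false.
The clause (!B) is unit, so B = false.
Try A = false.
The clause (!E) is unit, so E = false.
All clauses hold; F can take either value.
A satisfying assignment: A=false,  B=false,  C=true,  D=true,  E=false,  F=true,  G=false.

Yes, satisfiable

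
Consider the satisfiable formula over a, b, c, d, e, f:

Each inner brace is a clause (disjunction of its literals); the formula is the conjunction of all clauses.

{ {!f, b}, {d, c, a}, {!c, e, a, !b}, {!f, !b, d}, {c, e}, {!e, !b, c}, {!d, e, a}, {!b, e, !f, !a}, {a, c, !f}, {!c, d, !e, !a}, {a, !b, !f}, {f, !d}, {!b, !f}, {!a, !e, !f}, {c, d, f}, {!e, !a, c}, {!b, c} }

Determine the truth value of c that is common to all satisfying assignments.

Suppose c = false.
The clause (e) is unit, so e = true.
The clause (!b) is unit, so b = false.
The clause (!f) is unit, so f = false.
The clause (!d) is unit, so d = false.
But (d) is also a unit clause — contradiction.
So every satisfying assignment has c = True.

True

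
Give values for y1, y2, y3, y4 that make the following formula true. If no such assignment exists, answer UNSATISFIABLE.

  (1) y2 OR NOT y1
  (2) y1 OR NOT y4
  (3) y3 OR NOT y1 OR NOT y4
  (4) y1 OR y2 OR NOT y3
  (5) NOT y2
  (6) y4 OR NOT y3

y1: false, y2: false, y3: false, y4: false

From the singleton clause (NOT y2), y2 = false.
From the singleton clause (NOT y1), y1 = false.
From the singleton clause (NOT y4), y4 = false.
From the singleton clause (NOT y3), y3 = false.
Every clause now holds.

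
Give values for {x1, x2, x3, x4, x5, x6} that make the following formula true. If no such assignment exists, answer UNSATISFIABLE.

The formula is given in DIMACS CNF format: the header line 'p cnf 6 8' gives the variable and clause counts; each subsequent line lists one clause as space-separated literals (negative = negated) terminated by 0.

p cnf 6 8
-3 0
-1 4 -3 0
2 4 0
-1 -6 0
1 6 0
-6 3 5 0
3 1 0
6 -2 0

x1 ↦ True, x2 ↦ False, x3 ↦ False, x4 ↦ True, x5 ↦ False, x6 ↦ False

The clause (¬x3) is unit, so x3 = False.
The clause (x1) is unit, so x1 = True.
The clause (¬x6) is unit, so x6 = False.
The clause (¬x2) is unit, so x2 = False.
The clause (x4) is unit, so x4 = True.
No clause remains; x5 is free.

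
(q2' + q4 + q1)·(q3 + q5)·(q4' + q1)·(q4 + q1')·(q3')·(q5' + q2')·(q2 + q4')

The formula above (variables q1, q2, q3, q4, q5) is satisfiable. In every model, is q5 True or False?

True

Suppose q5 = 0.
(q3) alone gives q3 = 1.
But (q3') is also a unit clause — contradiction.
So every satisfying assignment has q5 = True.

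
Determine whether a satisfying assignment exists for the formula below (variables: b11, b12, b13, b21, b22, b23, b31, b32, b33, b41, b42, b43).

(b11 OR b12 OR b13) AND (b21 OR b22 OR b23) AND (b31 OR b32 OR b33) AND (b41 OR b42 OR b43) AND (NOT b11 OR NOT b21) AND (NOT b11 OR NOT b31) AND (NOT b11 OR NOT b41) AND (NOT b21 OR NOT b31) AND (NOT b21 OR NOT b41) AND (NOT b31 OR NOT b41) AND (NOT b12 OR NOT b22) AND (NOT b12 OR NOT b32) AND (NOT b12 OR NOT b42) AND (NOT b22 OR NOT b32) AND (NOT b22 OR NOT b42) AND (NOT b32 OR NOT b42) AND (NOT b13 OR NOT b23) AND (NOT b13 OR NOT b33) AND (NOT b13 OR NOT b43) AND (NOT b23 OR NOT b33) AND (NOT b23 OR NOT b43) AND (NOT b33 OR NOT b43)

No

Suppose b11 = false.
Suppose b12 = true.
Unit clause (NOT b22) forces b22 = false.
Unit clause (NOT b32) forces b32 = false.
Unit clause (NOT b42) forces b42 = false.
Suppose b21 = true.
Unit clause (NOT b31) forces b31 = false.
Unit clause (b33) forces b33 = true.
Unit clause (NOT b41) forces b41 = false.
Unit clause (b43) forces b43 = true.
That conflicts with the unit clause (NOT b43).
That branch fails; take b21 = false instead.
Unit clause (b23) forces b23 = true.
Unit clause (NOT b13) forces b13 = false.
Unit clause (NOT b33) forces b33 = false.
Unit clause (b31) forces b31 = true.
Unit clause (NOT b41) forces b41 = false.
Unit clause (b43) forces b43 = true.
That conflicts with the unit clause (NOT b43).
Both values of b21 lead to a conflict.
That branch fails; take b12 = false instead.
Unit clause (b13) forces b13 = true.
Unit clause (NOT b23) forces b23 = false.
Unit clause (NOT b33) forces b33 = false.
Unit clause (NOT b43) forces b43 = false.
Suppose b21 = true.
Unit clause (NOT b31) forces b31 = false.
Unit clause (b32) forces b32 = true.
Unit clause (NOT b41) forces b41 = false.
Unit clause (b42) forces b42 = true.
That conflicts with the unit clause (NOT b42).
That branch fails; take b21 = false instead.
Unit clause (b22) forces b22 = true.
Unit clause (NOT b32) forces b32 = false.
Unit clause (b31) forces b31 = true.
Unit clause (NOT b41) forces b41 = false.
Unit clause (b42) forces b42 = true.
That conflicts with the unit clause (NOT b42).
Both values of b21 lead to a conflict.
Both values of b12 lead to a conflict.
That branch fails; take b11 = true instead.
Unit clause (NOT b21) forces b21 = false.
Unit clause (NOT b31) forces b31 = false.
Unit clause (NOT b41) forces b41 = false.
Suppose b22 = true.
Unit clause (NOT b12) forces b12 = false.
Unit clause (NOT b32) forces b32 = false.
Unit clause (b33) forces b33 = true.
Unit clause (NOT b42) forces b42 = false.
Unit clause (b43) forces b43 = true.
That conflicts with the unit clause (NOT b43).
That branch fails; take b22 = false instead.
Unit clause (b23) forces b23 = true.
Unit clause (NOT b13) forces b13 = false.
Unit clause (NOT b33) forces b33 = false.
Unit clause (b32) forces b32 = true.
Unit clause (NOT b12) forces b12 = false.
Unit clause (NOT b42) forces b42 = false.
Unit clause (b43) forces b43 = true.
That conflicts with the unit clause (NOT b43).
Both values of b22 lead to a conflict.
Both values of b11 lead to a conflict.
No assignment satisfies every clause.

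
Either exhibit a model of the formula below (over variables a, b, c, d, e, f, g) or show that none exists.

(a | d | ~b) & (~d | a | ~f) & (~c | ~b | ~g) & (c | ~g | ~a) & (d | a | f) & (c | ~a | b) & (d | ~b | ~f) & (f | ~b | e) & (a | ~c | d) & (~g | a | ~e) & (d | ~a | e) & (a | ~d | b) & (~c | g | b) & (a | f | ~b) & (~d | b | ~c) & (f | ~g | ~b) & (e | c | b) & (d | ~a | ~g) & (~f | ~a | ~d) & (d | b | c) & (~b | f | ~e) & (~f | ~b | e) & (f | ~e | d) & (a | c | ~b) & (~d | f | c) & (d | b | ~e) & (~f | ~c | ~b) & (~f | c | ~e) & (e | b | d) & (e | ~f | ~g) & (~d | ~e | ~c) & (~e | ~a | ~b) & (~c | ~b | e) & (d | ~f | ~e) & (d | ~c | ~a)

UNSATISFIABLE

Case a = 1:
Case c = 1:
From the singleton clause (d), d = 1.
From the singleton clause (b), b = 1.
From the singleton clause (~g), g = 0.
From the singleton clause (~f), f = 0.
From the singleton clause (e), e = 1.
Now (~e) is unsatisfied and unit — conflict.
Undo c and try c = 0.
From the singleton clause (~g), g = 0.
From the singleton clause (b), b = 1.
From the singleton clause (~e), e = 0.
From the singleton clause (f), f = 1.
Now (~f) is unsatisfied and unit — conflict.
Either choice for c ends in contradiction.
Undo a and try a = 0.
Case d = 1:
From the singleton clause (~f), f = 0.
From the singleton clause (b), b = 1.
Now (~b) is unsatisfied and unit — conflict.
Undo d and try d = 0.
From the singleton clause (~b), b = 0.
From the singleton clause (f), f = 1.
From the singleton clause (~c), c = 0.
Now (c) is unsatisfied and unit — conflict.
Either choice for d ends in contradiction.
Either choice for a ends in contradiction.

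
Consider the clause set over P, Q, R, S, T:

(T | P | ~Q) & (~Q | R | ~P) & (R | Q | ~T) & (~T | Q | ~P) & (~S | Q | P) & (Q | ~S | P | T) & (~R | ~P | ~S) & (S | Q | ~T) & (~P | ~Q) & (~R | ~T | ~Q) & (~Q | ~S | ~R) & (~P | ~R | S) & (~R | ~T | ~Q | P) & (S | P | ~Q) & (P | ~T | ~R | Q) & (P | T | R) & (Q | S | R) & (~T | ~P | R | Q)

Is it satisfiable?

Yes

Suppose P = 0.
Suppose T = 0.
The clause (~Q) is unit, so Q = 0.
The clause (~S) is unit, so S = 0.
The clause (R) is unit, so R = 1.
Every clause now holds.
A satisfying assignment: P=0,  Q=0,  R=1,  S=0,  T=0.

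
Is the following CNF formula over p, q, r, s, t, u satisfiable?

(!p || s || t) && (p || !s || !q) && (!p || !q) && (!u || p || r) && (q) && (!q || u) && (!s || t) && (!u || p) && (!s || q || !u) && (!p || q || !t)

No, unsatisfiable

(q) alone gives q = true.
(!p) alone gives p = false.
(!s) alone gives s = false.
(u) alone gives u = true.
That conflicts with the unit clause (!u).
No assignment satisfies every clause.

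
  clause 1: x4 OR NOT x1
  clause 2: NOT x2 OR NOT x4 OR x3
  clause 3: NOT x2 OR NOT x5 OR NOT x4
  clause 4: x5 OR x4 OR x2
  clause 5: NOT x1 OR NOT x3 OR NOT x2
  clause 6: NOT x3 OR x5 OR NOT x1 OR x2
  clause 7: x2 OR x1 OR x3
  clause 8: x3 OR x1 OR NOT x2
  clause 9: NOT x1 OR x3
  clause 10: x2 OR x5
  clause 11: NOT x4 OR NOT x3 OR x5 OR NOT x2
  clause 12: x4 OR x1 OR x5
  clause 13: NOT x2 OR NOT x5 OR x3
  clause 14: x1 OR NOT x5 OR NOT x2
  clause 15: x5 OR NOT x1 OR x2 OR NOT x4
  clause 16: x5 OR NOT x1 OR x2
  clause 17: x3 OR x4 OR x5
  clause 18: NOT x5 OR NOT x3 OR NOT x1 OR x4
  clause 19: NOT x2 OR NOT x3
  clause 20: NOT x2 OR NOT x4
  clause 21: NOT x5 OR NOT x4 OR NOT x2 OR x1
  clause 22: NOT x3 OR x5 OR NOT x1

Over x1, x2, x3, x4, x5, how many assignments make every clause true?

3

There are 2^5 = 32 truth assignments over (x1, x2, x3, x4, x5).
Split on x4. With x4 = true, the clauses containing x4 are satisfied and NOT x4 drops from the rest; 2 of the 2^4 = 16 assignments to the other variables satisfy what remains.
With x4 = false, by the same count on the reduced clause set, 1 assignment works.
(One model: x1=F, x2=F, x3=T, x4=F, x5=T.)
Total: 2 + 1 = 3.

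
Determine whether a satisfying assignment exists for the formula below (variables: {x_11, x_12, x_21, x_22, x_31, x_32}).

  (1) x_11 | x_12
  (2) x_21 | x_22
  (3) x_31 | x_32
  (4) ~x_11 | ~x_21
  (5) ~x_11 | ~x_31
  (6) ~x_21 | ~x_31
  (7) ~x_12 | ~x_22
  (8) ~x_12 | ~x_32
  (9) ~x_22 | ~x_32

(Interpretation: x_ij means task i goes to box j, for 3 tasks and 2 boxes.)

Unsatisfiable

Try x_11 = 1.
The clause (~x_21) is unit, so x_21 = 0.
The clause (x_22) is unit, so x_22 = 1.
The clause (~x_31) is unit, so x_31 = 0.
The clause (x_32) is unit, so x_32 = 1.
But (~x_32) is also a unit clause — contradiction.
Undo x_11 and try x_11 = 0.
The clause (x_12) is unit, so x_12 = 1.
The clause (~x_22) is unit, so x_22 = 0.
The clause (x_21) is unit, so x_21 = 1.
The clause (~x_31) is unit, so x_31 = 0.
The clause (x_32) is unit, so x_32 = 1.
But (~x_32) is also a unit clause — contradiction.
Either choice for x_11 ends in contradiction.
No assignment satisfies every clause.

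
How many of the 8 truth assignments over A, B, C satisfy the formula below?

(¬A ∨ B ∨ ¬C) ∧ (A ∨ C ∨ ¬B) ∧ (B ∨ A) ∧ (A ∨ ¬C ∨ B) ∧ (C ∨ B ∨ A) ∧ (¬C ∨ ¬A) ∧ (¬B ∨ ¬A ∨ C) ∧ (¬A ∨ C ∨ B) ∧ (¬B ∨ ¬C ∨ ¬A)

1

There are 2^3 = 8 truth assignments over (A, B, C).
Check each against the 9 clauses (columns in the order A, B, C):
  F F F  ✗ fails (B ∨ A)
  F F T  ✗ fails (B ∨ A)
  F T F  ✗ fails (A ∨ C ∨ ¬B)
  F T T  ✓ satisfies all
  T F F  ✗ fails (¬A ∨ C ∨ B)
  T F T  ✗ fails (¬A ∨ B ∨ ¬C)
  T T F  ✗ fails (¬B ∨ ¬A ∨ C)
  T T T  ✗ fails (¬C ∨ ¬A)
1 of the 8 rows is a model.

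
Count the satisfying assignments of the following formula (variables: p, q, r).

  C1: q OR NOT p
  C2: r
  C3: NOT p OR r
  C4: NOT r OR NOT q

1

There are 2^3 = 8 truth assignments over (p, q, r).
Split on r. With r = true, the clauses containing r are satisfied and NOT r drops from the rest; 1 of the 2^2 = 4 assignments to the other variables satisfy what remains.
With r = false, by the same count on the reduced clause set, 0 assignments work.
(One model: p=F, q=F, r=T.)
Total: 1 + 0 = 1.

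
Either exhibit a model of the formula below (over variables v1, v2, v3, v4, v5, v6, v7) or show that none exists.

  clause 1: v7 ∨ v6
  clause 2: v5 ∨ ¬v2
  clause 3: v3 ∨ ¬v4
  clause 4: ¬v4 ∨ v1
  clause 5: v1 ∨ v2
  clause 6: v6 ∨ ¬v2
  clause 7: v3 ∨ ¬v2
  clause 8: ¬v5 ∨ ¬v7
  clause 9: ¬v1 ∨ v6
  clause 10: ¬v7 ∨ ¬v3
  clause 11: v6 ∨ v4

v1=True,  v2=False,  v3=True,  v4=True,  v5=False,  v6=True,  v7=False

Suppose v7 = False.
From the singleton clause (v6), v6 = True.
Suppose v5 = False.
From the singleton clause (¬v2), v2 = False.
From the singleton clause (v1), v1 = True.
Suppose v3 = True.
All clauses hold; v4 can take either value.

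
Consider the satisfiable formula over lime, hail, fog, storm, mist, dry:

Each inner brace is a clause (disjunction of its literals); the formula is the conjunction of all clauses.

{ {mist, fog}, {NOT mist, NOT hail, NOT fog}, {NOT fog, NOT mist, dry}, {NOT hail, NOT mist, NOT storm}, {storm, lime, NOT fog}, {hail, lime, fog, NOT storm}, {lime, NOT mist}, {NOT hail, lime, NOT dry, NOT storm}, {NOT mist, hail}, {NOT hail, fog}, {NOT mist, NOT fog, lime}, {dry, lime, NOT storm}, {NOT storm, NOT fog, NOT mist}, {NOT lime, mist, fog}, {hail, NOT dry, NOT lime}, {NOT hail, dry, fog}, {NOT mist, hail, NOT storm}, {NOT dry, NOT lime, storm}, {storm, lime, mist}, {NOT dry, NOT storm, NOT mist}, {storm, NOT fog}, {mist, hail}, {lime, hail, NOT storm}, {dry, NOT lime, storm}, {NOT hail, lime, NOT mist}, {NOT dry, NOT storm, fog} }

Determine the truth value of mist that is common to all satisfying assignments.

Suppose mist = true.
The clause (lime) is unit, so lime = true.
The clause (hail) is unit, so hail = true.
The clause (NOT fog) is unit, so fog = false.
Now (fog) is unsatisfied and unit — conflict.
So every satisfying assignment has mist = False.

False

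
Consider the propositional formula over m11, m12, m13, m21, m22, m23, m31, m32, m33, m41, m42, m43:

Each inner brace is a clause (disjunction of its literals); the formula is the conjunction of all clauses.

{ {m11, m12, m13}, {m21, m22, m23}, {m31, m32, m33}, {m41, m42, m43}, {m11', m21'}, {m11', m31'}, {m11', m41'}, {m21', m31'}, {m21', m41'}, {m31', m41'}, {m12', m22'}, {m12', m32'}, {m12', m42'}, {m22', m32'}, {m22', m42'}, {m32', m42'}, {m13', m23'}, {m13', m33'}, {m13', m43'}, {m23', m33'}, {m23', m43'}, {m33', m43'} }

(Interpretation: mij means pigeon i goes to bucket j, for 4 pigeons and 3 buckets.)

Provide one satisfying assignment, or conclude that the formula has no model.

Suppose m11 = 0.
Suppose m12 = 1.
The clause (m22') is unit, so m22 = 0.
The clause (m32') is unit, so m32 = 0.
The clause (m42') is unit, so m42 = 0.
Suppose m21 = 1.
The clause (m31') is unit, so m31 = 0.
The clause (m33) is unit, so m33 = 1.
The clause (m41') is unit, so m41 = 0.
The clause (m43) is unit, so m43 = 1.
Now (m43') is unsatisfied and unit — conflict.
That branch fails; take m21 = 0 instead.
The clause (m23) is unit, so m23 = 1.
The clause (m13') is unit, so m13 = 0.
The clause (m33') is unit, so m33 = 0.
The clause (m31) is unit, so m31 = 1.
The clause (m41') is unit, so m41 = 0.
The clause (m43) is unit, so m43 = 1.
Now (m43') is unsatisfied and unit — conflict.
Either choice for m21 ends in contradiction.
That branch fails; take m12 = 0 instead.
The clause (m13) is unit, so m13 = 1.
The clause (m23') is unit, so m23 = 0.
The clause (m33') is unit, so m33 = 0.
The clause (m43') is unit, so m43 = 0.
Suppose m21 = 1.
The clause (m31') is unit, so m31 = 0.
The clause (m32) is unit, so m32 = 1.
The clause (m41') is unit, so m41 = 0.
The clause (m42) is unit, so m42 = 1.
Now (m42') is unsatisfied and unit — conflict.
That branch fails; take m21 = 0 instead.
The clause (m22) is unit, so m22 = 1.
The clause (m32') is unit, so m32 = 0.
The clause (m31) is unit, so m31 = 1.
The clause (m41') is unit, so m41 = 0.
The clause (m42) is unit, so m42 = 1.
Now (m42') is unsatisfied and unit — conflict.
Either choice for m21 ends in contradiction.
Either choice for m12 ends in contradiction.
That branch fails; take m11 = 1 instead.
The clause (m21') is unit, so m21 = 0.
The clause (m31') is unit, so m31 = 0.
The clause (m41') is unit, so m41 = 0.
Suppose m22 = 1.
The clause (m12') is unit, so m12 = 0.
The clause (m32') is unit, so m32 = 0.
The clause (m33) is unit, so m33 = 1.
The clause (m42') is unit, so m42 = 0.
The clause (m43) is unit, so m43 = 1.
Now (m43') is unsatisfied and unit — conflict.
That branch fails; take m22 = 0 instead.
The clause (m23) is unit, so m23 = 1.
The clause (m13') is unit, so m13 = 0.
The clause (m33') is unit, so m33 = 0.
The clause (m32) is unit, so m32 = 1.
The clause (m12') is unit, so m12 = 0.
The clause (m42') is unit, so m42 = 0.
The clause (m43) is unit, so m43 = 1.
Now (m43') is unsatisfied and unit — conflict.
Either choice for m22 ends in contradiction.
Either choice for m11 ends in contradiction.

UNSATISFIABLE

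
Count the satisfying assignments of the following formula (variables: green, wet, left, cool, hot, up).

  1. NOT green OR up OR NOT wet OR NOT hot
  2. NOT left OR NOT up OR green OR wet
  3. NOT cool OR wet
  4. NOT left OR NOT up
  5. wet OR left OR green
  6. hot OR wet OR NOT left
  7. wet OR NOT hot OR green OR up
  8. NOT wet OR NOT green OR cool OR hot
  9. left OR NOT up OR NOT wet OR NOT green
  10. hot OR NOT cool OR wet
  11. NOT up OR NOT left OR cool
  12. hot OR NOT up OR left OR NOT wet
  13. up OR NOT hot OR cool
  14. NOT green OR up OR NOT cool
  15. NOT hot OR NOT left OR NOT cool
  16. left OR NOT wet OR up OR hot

8

There are 2^6 = 64 truth assignments over (green, wet, left, cool, hot, up).
Split on wet. With wet = true, the clauses containing wet are satisfied and NOT wet drops from the rest; 5 of the 2^5 = 32 assignments to the other variables satisfy what remains.
With wet = false, by the same count on the reduced clause set, 3 assignments work.
Total: 5 + 3 = 8.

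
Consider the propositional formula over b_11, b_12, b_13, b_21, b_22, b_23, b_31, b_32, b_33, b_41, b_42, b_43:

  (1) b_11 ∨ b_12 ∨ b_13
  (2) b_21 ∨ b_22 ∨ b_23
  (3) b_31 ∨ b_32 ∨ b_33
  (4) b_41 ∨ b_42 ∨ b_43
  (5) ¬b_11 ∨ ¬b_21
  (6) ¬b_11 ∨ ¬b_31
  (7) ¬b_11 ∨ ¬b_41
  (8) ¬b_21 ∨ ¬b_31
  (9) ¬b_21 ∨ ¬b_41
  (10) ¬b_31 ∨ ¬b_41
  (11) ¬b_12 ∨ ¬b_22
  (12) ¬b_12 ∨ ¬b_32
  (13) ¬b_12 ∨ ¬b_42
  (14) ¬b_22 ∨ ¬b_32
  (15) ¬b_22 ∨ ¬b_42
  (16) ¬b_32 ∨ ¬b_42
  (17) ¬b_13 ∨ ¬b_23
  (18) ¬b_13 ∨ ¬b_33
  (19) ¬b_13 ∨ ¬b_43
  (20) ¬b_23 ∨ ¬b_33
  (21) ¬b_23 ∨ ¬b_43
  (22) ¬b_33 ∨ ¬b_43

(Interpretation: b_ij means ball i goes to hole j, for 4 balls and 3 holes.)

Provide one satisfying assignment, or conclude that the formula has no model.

Try b_11 = False.
Try b_12 = True.
From the singleton clause (¬b_22), b_22 = False.
From the singleton clause (¬b_32), b_32 = False.
From the singleton clause (¬b_42), b_42 = False.
Try b_21 = True.
From the singleton clause (¬b_31), b_31 = False.
From the singleton clause (b_33), b_33 = True.
From the singleton clause (¬b_41), b_41 = False.
From the singleton clause (b_43), b_43 = True.
Now (¬b_43) is unsatisfied and unit — conflict.
So b_21 must be the other value — set b_21 = False.
From the singleton clause (b_23), b_23 = True.
From the singleton clause (¬b_13), b_13 = False.
From the singleton clause (¬b_33), b_33 = False.
From the singleton clause (b_31), b_31 = True.
From the singleton clause (¬b_41), b_41 = False.
From the singleton clause (b_43), b_43 = True.
Now (¬b_43) is unsatisfied and unit — conflict.
Neither b_21 = True nor b_21 = False works.
So b_12 must be the other value — set b_12 = False.
From the singleton clause (b_13), b_13 = True.
From the singleton clause (¬b_23), b_23 = False.
From the singleton clause (¬b_33), b_33 = False.
From the singleton clause (¬b_43), b_43 = False.
Try b_21 = True.
From the singleton clause (¬b_31), b_31 = False.
From the singleton clause (b_32), b_32 = True.
From the singleton clause (¬b_41), b_41 = False.
From the singleton clause (b_42), b_42 = True.
Now (¬b_42) is unsatisfied and unit — conflict.
So b_21 must be the other value — set b_21 = False.
From the singleton clause (b_22), b_22 = True.
From the singleton clause (¬b_32), b_32 = False.
From the singleton clause (b_31), b_31 = True.
From the singleton clause (¬b_41), b_41 = False.
From the singleton clause (b_42), b_42 = True.
Now (¬b_42) is unsatisfied and unit — conflict.
Neither b_21 = True nor b_21 = False works.
Neither b_12 = True nor b_12 = False works.
So b_11 must be the other value — set b_11 = True.
From the singleton clause (¬b_21), b_21 = False.
From the singleton clause (¬b_31), b_31 = False.
From the singleton clause (¬b_41), b_41 = False.
Try b_22 = True.
From the singleton clause (¬b_12), b_12 = False.
From the singleton clause (¬b_32), b_32 = False.
From the singleton clause (b_33), b_33 = True.
From the singleton clause (¬b_42), b_42 = False.
From the singleton clause (b_43), b_43 = True.
Now (¬b_43) is unsatisfied and unit — conflict.
So b_22 must be the other value — set b_22 = False.
From the singleton clause (b_23), b_23 = True.
From the singleton clause (¬b_13), b_13 = False.
From the singleton clause (¬b_33), b_33 = False.
From the singleton clause (b_32), b_32 = True.
From the singleton clause (¬b_12), b_12 = False.
From the singleton clause (¬b_42), b_42 = False.
From the singleton clause (b_43), b_43 = True.
Now (¬b_43) is unsatisfied and unit — conflict.
Neither b_22 = True nor b_22 = False works.
Neither b_11 = True nor b_11 = False works.

UNSATISFIABLE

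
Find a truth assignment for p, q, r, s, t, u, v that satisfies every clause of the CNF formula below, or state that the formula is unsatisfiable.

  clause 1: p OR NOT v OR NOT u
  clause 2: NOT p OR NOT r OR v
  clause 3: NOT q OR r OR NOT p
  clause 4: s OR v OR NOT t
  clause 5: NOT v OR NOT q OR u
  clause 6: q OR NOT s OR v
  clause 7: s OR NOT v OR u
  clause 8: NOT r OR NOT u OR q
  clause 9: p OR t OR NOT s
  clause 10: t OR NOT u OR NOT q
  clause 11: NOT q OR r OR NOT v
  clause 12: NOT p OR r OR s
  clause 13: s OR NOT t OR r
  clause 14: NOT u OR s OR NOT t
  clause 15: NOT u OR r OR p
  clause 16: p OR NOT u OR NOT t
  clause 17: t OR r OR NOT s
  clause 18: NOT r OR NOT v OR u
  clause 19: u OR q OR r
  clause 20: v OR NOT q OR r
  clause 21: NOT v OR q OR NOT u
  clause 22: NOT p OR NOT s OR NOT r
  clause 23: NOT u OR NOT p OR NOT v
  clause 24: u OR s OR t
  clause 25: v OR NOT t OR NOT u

Case p = false:
Case v = false:
Case s = true:
(q) alone gives q = true.
(t) alone gives t = true.
(NOT u) alone gives u = false.
(r) alone gives r = true.
All clauses are satisfied.

p ↦ false,  q ↦ true,  r ↦ true,  s ↦ true,  t ↦ true,  u ↦ false,  v ↦ false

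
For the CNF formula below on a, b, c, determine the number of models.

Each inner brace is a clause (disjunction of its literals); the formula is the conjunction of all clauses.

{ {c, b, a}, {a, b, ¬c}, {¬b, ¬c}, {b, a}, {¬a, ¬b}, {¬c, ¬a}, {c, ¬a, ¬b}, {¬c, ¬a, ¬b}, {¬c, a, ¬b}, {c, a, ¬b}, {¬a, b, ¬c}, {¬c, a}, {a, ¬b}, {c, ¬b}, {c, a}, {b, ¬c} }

There are 2^3 = 8 truth assignments over (a, b, c).
Check each against the 16 clauses (columns in the order a, b, c):
  F F F  ✗ fails (c ∨ b ∨ a)
  F F T  ✗ fails (a ∨ b ∨ ¬c)
  F T F  ✗ fails (c ∨ a ∨ ¬b)
  F T T  ✗ fails (¬b ∨ ¬c)
  T F F  ✓ satisfies all
  T F T  ✗ fails (¬c ∨ ¬a)
  T T F  ✗ fails (¬a ∨ ¬b)
  T T T  ✗ fails (¬b ∨ ¬c)
1 of the 8 rows is a model.

1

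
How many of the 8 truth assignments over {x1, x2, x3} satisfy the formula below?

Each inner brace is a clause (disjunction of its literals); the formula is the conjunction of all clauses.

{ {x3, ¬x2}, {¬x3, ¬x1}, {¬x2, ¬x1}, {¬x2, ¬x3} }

3

There are 2^3 = 8 truth assignments over (x1, x2, x3).
Check each against the 4 clauses (columns in the order x1, x2, x3):
  F F F  ✓ satisfies all
  F F T  ✓ satisfies all
  F T F  ✗ fails (x3 ∨ ¬x2)
  F T T  ✗ fails (¬x2 ∨ ¬x3)
  T F F  ✓ satisfies all
  T F T  ✗ fails (¬x3 ∨ ¬x1)
  T T F  ✗ fails (x3 ∨ ¬x2)
  T T T  ✗ fails (¬x3 ∨ ¬x1)
3 of the 8 rows are models.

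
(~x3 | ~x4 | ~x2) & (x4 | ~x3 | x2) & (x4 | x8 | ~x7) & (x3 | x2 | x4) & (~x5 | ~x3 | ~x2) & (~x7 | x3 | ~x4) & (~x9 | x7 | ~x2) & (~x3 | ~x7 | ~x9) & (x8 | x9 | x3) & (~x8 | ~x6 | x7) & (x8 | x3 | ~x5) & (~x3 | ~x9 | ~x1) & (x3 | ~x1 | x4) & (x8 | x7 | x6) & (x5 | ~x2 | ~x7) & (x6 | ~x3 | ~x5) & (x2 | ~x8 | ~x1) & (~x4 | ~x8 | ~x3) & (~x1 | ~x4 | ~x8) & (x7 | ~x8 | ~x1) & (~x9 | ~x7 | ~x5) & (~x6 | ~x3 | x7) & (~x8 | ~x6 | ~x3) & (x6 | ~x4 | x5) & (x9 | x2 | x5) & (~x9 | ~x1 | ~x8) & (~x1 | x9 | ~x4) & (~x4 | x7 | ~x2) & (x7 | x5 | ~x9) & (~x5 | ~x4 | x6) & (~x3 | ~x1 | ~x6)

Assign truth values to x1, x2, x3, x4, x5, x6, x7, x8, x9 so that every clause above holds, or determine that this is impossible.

x1 ↦ 0,  x2 ↦ 1,  x3 ↦ 0,  x4 ↦ 0,  x5 ↦ 0,  x6 ↦ 0,  x7 ↦ 0,  x8 ↦ 1,  x9 ↦ 0

Case x3 = 0:
Case x2 = 1:
Case x7 = 0:
(~x9) alone gives x9 = 0.
(x8) alone gives x8 = 1.
(~x6) alone gives x6 = 0.
(~x1) alone gives x1 = 0.
(~x4) alone gives x4 = 0.
All clauses hold; x5 can take either value.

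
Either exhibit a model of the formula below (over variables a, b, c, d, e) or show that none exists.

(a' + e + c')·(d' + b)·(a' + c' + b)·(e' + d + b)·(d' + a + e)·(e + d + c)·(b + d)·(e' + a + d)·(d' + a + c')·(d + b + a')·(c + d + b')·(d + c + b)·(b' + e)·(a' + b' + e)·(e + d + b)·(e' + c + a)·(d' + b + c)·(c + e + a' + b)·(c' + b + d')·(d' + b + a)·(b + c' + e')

Suppose d = 1.
(b) alone gives b = 1.
(e) alone gives e = 1.
Suppose a = 1.
All clauses hold; c can take either value.

a=1; b=1; c=0; d=1; e=1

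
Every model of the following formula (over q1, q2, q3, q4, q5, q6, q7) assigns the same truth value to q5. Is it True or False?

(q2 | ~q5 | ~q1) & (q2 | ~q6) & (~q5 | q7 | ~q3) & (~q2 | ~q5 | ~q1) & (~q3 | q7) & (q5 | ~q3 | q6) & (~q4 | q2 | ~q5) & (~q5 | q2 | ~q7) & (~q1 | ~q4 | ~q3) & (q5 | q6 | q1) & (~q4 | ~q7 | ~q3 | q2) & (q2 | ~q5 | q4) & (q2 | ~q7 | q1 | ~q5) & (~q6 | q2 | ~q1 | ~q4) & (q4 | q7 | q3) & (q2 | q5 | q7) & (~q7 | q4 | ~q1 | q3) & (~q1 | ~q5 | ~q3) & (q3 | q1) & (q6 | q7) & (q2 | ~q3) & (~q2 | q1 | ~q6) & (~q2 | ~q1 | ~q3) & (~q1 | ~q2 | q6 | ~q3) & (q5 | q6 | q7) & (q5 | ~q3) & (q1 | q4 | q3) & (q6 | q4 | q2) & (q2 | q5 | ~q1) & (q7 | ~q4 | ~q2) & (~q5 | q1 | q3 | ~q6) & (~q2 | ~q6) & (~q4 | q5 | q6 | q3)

Suppose q5 = 0.
Unit clause (~q3) forces q3 = 0.
Unit clause (q1) forces q1 = 1.
Unit clause (q2) forces q2 = 1.
Unit clause (~q6) forces q6 = 0.
Unit clause (q7) forces q7 = 1.
Unit clause (q4) forces q4 = 1.
That conflicts with the unit clause (~q4).
So every satisfying assignment has q5 = True.

True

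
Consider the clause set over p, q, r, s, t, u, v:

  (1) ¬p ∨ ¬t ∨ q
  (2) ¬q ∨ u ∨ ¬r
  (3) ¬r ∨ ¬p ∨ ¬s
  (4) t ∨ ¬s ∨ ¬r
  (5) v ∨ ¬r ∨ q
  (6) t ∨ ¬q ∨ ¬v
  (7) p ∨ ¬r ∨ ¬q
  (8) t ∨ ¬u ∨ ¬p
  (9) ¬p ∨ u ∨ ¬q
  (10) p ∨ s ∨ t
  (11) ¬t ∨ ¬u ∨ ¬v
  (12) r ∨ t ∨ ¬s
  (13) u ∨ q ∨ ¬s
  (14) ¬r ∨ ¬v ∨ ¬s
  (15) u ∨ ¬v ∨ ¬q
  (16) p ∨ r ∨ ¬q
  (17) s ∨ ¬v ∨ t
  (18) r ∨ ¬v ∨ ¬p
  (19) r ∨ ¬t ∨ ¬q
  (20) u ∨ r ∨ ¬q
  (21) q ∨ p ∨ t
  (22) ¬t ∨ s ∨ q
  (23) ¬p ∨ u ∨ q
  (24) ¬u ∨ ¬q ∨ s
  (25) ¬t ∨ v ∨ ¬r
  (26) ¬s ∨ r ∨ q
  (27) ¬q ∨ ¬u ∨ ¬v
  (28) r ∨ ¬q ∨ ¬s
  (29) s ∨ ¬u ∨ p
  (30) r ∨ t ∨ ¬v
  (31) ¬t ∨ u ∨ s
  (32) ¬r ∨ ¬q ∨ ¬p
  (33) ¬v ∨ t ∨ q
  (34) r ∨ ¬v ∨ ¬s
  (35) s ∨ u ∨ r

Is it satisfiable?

No

Try p = False.
Try r = False.
(¬q) alone gives q = False.
(t) alone gives t = True.
(s) alone gives s = True.
That conflicts with the unit clause (¬s).
That branch fails; take r = True instead.
(¬q) alone gives q = False.
(v) alone gives v = True.
(¬s) alone gives s = False.
(t) alone gives t = True.
That conflicts with the unit clause (¬t).
Neither r = True nor r = False works.
That branch fails; take p = True instead.
Try t = False.
(¬u) alone gives u = False.
(¬q) alone gives q = False.
That conflicts with the unit clause (q).
That branch fails; take t = True instead.
(q) alone gives q = True.
(u) alone gives u = True.
(¬v) alone gives v = False.
(r) alone gives r = True.
That conflicts with the unit clause (¬r).
Neither t = True nor t = False works.
Neither p = True nor p = False works.
No assignment satisfies every clause.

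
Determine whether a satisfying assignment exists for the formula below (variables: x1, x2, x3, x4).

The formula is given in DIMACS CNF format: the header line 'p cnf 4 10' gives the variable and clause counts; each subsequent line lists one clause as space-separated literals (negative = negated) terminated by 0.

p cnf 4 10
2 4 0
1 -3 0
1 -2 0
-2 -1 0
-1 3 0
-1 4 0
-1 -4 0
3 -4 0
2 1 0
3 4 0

Case x2 = True:
Unit clause (x1) forces x1 = True.
That conflicts with the unit clause (¬x1).
Undo x2 and try x2 = False.
Unit clause (x4) forces x4 = True.
Unit clause (¬x1) forces x1 = False.
That conflicts with the unit clause (x1).
Both values of x2 lead to a conflict.
No assignment satisfies every clause.

Unsatisfiable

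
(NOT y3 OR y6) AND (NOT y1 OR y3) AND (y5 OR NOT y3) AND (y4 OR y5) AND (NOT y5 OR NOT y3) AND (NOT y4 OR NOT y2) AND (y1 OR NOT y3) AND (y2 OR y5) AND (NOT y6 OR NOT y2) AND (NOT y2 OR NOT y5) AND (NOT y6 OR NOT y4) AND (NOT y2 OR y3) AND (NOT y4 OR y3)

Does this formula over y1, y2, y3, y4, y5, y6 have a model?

Yes

Try y3 = false.
The clause (NOT y1) is unit, so y1 = false.
The clause (NOT y2) is unit, so y2 = false.
The clause (y5) is unit, so y5 = true.
The clause (NOT y4) is unit, so y4 = false.
All clauses hold; y6 can take either value.
A satisfying assignment: y1=false,  y2=false,  y3=false,  y4=false,  y5=true,  y6=false.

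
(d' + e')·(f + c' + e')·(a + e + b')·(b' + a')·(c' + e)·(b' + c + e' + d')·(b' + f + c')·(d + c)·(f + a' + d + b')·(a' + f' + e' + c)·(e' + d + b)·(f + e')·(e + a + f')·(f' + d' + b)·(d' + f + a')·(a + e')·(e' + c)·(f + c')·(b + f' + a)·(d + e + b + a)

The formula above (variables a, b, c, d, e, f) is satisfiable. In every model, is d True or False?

Suppose d = 0.
From the singleton clause (c), c = 1.
From the singleton clause (e), e = 1.
From the singleton clause (f), f = 1.
From the singleton clause (b), b = 1.
From the singleton clause (a'), a = 0.
That conflicts with the unit clause (a).
So every satisfying assignment has d = True.

True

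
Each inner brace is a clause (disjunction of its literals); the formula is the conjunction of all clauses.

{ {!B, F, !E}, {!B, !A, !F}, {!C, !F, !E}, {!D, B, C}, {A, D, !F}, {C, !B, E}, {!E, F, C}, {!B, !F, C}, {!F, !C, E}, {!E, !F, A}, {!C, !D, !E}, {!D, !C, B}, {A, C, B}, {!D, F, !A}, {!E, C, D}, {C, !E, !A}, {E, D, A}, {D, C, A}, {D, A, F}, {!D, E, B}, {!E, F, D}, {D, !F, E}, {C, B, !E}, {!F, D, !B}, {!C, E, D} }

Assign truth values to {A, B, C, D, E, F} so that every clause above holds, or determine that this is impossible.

Case B = false:
Case D = false:
Case A = true:
Case E = false:
(!F) alone gives F = false.
(!C) alone gives C = false.
All clauses are satisfied.

A: true,  B: false,  C: false,  D: false,  E: false,  F: false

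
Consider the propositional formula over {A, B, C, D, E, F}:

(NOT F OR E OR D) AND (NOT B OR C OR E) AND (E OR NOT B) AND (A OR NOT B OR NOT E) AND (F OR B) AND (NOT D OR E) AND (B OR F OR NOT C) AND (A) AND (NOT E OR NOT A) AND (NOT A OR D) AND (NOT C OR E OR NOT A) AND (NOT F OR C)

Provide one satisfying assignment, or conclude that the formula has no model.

From the singleton clause (A), A = true.
From the singleton clause (NOT E), E = false.
From the singleton clause (NOT B), B = false.
From the singleton clause (F), F = true.
From the singleton clause (D), D = true.
Now (NOT D) is unsatisfied and unit — conflict.

UNSATISFIABLE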